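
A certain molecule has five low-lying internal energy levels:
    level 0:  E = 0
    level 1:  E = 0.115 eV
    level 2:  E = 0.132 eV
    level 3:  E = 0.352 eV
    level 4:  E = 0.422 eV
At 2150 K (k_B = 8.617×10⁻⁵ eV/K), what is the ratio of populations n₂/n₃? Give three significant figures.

3.28

k_BT = 8.617×10⁻⁵ × 2150 K = 0.18527 eV.
n₂/n₃ = exp[−(E₂−E₃)/kT] = exp(−(-0.220 eV)/(0.18527 eV)) = exp(1.1875) = 3.28.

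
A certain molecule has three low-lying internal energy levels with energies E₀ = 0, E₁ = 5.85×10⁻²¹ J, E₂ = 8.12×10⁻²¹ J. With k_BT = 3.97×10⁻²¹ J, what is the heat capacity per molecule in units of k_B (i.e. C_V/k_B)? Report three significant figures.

Eᵢ/kT = 0, 1.4736, 2.0453.
Z = Σ e^(−Eᵢ/kT) = e^(−0) + e^(−1.4736) + e^(−2.0453) = 1.0000 + 0.22910 + 0.12934 = 1.3584.
⟨E⟩ = 1.7598, ⟨E²⟩ = 12.050.
C_V/k_B = (⟨E²⟩ − ⟨E⟩²)/(kT)² = (12.050 − 3.0969)/15.761 = 0.568.

0.568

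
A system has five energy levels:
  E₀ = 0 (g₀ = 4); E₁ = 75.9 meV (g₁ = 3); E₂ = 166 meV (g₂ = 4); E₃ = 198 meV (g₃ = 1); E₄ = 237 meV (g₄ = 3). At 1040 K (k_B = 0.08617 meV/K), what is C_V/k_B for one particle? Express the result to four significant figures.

k_BT = 0.08617 × 1040 K = 89.6168 meV.
Eᵢ/kT = 0, 0.846939, 1.85233, 2.20941, 2.64459.
Z = Σ gᵢe^(−Eᵢ/kT) = 4·e^(−0) + 3·e^(−0.846939) + 4·e^(−1.85233) + 1·e^(−2.20941) + 3·e^(−2.64459) = 4.00000 + 1.28618 + 0.627485 + 0.109765 + 0.213103 = 6.23653.
⟨E⟩ = 43.9383 meV, ⟨E²⟩ = 6569.91 meV².
C_V/k_B = (⟨E²⟩ − ⟨E⟩²)/(kT)² = (6569.91 − 1930.57)/8031.17 = 0.5777.

0.5777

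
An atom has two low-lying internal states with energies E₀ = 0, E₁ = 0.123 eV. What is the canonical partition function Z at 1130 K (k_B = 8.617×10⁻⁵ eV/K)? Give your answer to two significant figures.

Z = 1.3

k_BT = 8.617×10⁻⁵ × 1130 K = 0.09737 eV.
Eᵢ/kT = 0, 1.263.
Z = Σ e^(−Eᵢ/kT) = e^(−0) + e^(−1.263) = 1.000 + 0.2828 = 1.283.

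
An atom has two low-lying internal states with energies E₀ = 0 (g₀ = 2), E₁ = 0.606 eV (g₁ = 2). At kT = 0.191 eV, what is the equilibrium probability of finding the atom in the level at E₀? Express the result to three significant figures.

0.960

Eᵢ/kT = 0, 3.1728.
Z = Σ gᵢe^(−Eᵢ/kT) = 2·e^(−0) + 2·e^(−3.1728) = 2.0000 + 0.083772 = 2.0838.
P₀ = g₀ e^(−E₀/kT) / Z = 2.0000/2.0838 = 0.960.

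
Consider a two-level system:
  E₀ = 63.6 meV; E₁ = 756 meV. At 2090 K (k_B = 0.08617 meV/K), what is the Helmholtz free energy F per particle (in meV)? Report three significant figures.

59.8 meV

k_BT = 0.08617 × 2090 K = 180.10 meV.
Eᵢ/kT = 0.35314, 4.1977.
Z = Σ e^(−Eᵢ/kT) = e^(−0.35314) + e^(−4.1977) = 0.70248 + 0.015030 = 0.71751.
F = −kT ln Z = −180.10 × ln(0.71751) = −180.10 × -0.33197 = 59.8 meV.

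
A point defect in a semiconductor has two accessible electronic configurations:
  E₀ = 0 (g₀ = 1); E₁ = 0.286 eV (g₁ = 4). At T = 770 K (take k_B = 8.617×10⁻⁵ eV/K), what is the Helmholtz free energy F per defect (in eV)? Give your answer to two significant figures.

k_BT = 8.617×10⁻⁵ × 770 K = 0.06635 eV.
Eᵢ/kT = 0, 4.310.
Z = Σ gᵢe^(−Eᵢ/kT) = 1·e^(−0) + 4·e^(−4.310) = 1.000 + 0.05373 = 1.054.
F = −kT ln Z = −0.06635 × ln(1.054) = −0.06635 × 0.05259 = -0.0035 eV.

-0.0035 eV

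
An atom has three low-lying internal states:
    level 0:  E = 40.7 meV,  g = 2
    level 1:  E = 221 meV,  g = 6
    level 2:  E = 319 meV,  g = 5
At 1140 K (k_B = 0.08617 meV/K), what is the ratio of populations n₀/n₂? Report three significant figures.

6.80

k_BT = 0.08617 × 1140 K = 98.234 meV.
n₀/n₂ = (g₀/g₂) exp[−(E₀−E₂)/kT] = (2/5) × exp(−(-278.3 meV)/(98.234 meV)) = (2/5) × exp(2.8330) = 6.80.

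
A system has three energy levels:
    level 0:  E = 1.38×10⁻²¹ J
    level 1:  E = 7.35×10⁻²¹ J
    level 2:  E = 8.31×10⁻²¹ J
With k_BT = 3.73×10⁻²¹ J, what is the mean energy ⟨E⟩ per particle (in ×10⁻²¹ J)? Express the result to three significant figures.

3.06 ×10⁻²¹ J

Eᵢ/kT = 0.36997, 1.9705, 2.2279.
Z = Σ e^(−Eᵢ/kT) = e^(−0.36997) + e^(−1.9705) + e^(−2.2279) = 0.69076 + 0.13939 + 0.10775 = 0.93790.
⟨E⟩ = Σ Eᵢ e^(−Eᵢ/kT) / Z = (1.38·0.69076 + 7.35·0.13939 + 8.31·0.10775) / 0.93790 = 3.06 ×10⁻²¹ J.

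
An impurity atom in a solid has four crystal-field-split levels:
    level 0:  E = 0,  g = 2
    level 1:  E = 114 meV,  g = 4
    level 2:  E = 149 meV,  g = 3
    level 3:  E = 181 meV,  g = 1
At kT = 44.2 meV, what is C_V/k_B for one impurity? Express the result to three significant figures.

Eᵢ/kT = 0, 2.5792, 3.3710, 4.0950.
Z = Σ gᵢe^(−Eᵢ/kT) = 2·e^(−0) + 4·e^(−2.5792) + 3·e^(−3.3710) + 1·e^(−4.0950) = 2.0000 + 0.30334 + 0.10307 + 0.016656 = 2.4231.
⟨E⟩ = 21.853 meV, ⟨E²⟩ = 2796.5 meV².
C_V/k_B = (⟨E²⟩ − ⟨E⟩²)/(kT)² = (2796.5 − 477.55)/1953.6 = 1.19.

1.19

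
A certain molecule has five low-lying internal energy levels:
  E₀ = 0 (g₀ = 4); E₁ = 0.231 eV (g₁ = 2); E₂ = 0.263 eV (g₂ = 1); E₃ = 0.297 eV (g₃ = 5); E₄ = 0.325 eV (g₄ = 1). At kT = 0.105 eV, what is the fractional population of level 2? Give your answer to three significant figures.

0.0176

Eᵢ/kT = 0, 2.2000, 2.5048, 2.8286, 3.0952.
Z = Σ gᵢe^(−Eᵢ/kT) = 4·e^(−0) + 2·e^(−2.2000) + 1·e^(−2.5048) + 5·e^(−2.8286) + 1·e^(−3.0952) = 4.0000 + 0.22161 + 0.081692 + 0.29548 + 0.045266 = 4.6440.
P₂ = g₂ e^(−E₂/kT) / Z = 0.081692/4.6440 = 0.0176.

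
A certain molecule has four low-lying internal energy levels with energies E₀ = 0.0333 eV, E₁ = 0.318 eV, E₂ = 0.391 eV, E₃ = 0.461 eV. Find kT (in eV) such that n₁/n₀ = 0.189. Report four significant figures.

0.1709 eV

n₁/n₀ = exp[−(E₁−E₀)/kT] = 0.189.
⇒ (E₁−E₀)/kT = ln(1/0.189) = ln(5.29101) = 1.66601.
kT = 0.2847 eV / 1.66601 = 0.1709 eV.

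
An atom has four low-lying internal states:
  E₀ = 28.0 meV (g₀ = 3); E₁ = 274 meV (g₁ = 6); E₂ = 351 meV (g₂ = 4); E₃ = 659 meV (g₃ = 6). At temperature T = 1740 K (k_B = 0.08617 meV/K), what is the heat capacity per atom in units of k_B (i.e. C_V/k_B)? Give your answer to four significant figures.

0.9708

k_BT = 0.08617 × 1740 K = 149.936 meV.
Eᵢ/kT = 0.186746, 1.82745, 2.34100, 4.39521.
Z = Σ gᵢe^(−Eᵢ/kT) = 3·e^(−0.186746) + 6·e^(−1.82745) + 4·e^(−2.34100) + 6·e^(−4.39521) = 2.48896 + 0.964939 + 0.384925 + 0.0740177 = 3.91284.
⟨E⟩ = 132.377 meV, ⟨E²⟩ = 39348.1 meV².
C_V/k_B = (⟨E²⟩ − ⟨E⟩²)/(kT)² = (39348.1 − 17523.7)/22480.8 = 0.9708.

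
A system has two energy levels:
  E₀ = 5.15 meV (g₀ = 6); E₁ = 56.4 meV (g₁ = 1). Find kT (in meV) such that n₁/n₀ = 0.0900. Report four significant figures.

n₁/n₀ = (g₁/g₀) exp[−(E₁−E₀)/kT] = 0.0900.
⇒ (E₁−E₀)/kT = ln((1/6)/0.0900) = ln(1.85185) = 0.616185.
kT = 51.25 meV / 0.616185 = 83.17 meV.

83.17 meV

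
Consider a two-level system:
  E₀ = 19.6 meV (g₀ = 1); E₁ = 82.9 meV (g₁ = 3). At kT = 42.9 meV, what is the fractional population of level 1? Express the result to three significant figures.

Eᵢ/kT = 0.45688, 1.9324.
Z = Σ gᵢe^(−Eᵢ/kT) = 1·e^(−0.45688) + 3·e^(−1.9324) = 0.63326 + 0.43440 = 1.0677.
P₁ = g₁ e^(−E₁/kT) / Z = 0.43440/1.0677 = 0.407.

0.407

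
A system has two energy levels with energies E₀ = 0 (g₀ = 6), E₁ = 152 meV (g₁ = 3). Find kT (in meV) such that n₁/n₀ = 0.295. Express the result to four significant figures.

288.1 meV

n₁/n₀ = (g₁/g₀) exp[−(E₁−E₀)/kT] = 0.295.
⇒ (E₁−E₀)/kT = ln((3/6)/0.295) = ln(1.69492) = 0.527636.
kT = 152 meV / 0.527636 = 288.1 meV.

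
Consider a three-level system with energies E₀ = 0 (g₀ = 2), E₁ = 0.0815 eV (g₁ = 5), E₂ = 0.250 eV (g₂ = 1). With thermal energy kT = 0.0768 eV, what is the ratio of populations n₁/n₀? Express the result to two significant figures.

n₁/n₀ = (g₁/g₀) exp[−(E₁−E₀)/kT] = (5/2) × exp(−(0.0815 eV)/(0.0768 eV)) = (5/2) × exp(-1.061) = 0.87.

0.87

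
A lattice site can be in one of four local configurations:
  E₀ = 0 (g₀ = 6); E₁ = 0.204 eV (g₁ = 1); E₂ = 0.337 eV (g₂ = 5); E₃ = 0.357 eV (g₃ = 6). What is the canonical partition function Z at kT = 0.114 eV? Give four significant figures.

Eᵢ/kT = 0, 1.78947, 2.95614, 3.13158.
Z = Σ gᵢe^(−Eᵢ/kT) = 6·e^(−0) + 1·e^(−1.78947) + 5·e^(−2.95614) + 6·e^(−3.13158) = 6.00000 + 0.167049 + 0.260097 + 0.261893 = 6.68904.

Z = 6.689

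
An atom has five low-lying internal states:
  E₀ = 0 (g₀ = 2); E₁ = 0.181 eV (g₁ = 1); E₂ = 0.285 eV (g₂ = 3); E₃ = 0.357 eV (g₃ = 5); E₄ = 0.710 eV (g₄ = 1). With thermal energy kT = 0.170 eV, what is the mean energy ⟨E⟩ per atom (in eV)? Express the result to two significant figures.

Eᵢ/kT = 0, 1.065, 1.676, 2.100, 4.176.
Z = Σ gᵢe^(−Eᵢ/kT) = 2·e^(−0) + 1·e^(−1.065) + 3·e^(−1.676) + 5·e^(−2.100) + 1·e^(−4.176) = 2.000 + 0.3447 + 0.5614 + 0.6123 + 0.01536 = 3.534.
⟨E⟩ = Σ Eᵢ gᵢe^(−Eᵢ/kT) / Z = (0·2.000 + 0.181·0.3447 + 0.285·0.5614 + 0.357·0.6123 + 0.710·0.01536) / 3.534 = 0.13 eV.

0.13 eV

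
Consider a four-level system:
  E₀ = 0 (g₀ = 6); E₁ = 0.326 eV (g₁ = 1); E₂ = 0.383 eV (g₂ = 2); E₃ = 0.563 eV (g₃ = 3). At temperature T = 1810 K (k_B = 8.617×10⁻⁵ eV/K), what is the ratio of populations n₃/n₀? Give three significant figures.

k_BT = 8.617×10⁻⁵ × 1810 K = 0.15597 eV.
n₃/n₀ = (g₃/g₀) exp[−(E₃−E₀)/kT] = (3/6) × exp(−(0.563 eV)/(0.15597 eV)) = (3/6) × exp(-3.6097) = 0.0135.

0.0135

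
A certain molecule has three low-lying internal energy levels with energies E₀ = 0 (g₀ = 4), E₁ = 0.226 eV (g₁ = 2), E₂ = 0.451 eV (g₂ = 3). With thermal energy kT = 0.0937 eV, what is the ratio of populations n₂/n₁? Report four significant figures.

n₂/n₁ = (g₂/g₁) exp[−(E₂−E₁)/kT] = (3/2) × exp(−(0.225 eV)/(0.0937 eV)) = (3/2) × exp(-2.40128) = 0.1359.

0.1359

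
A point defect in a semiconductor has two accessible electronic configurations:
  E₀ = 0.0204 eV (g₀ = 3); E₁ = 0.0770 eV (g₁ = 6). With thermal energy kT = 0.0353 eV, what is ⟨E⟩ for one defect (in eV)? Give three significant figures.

Eᵢ/kT = 0.57790, 2.1813.
Z = Σ gᵢe^(−Eᵢ/kT) = 3·e^(−0.57790) + 6·e^(−2.1813) = 1.6832 + 0.67737 = 2.3606.
⟨E⟩ = Σ Eᵢ gᵢe^(−Eᵢ/kT) / Z = (0.0204·1.6832 + 0.0770·0.67737) / 2.3606 = 0.0366 eV.

0.0366 eV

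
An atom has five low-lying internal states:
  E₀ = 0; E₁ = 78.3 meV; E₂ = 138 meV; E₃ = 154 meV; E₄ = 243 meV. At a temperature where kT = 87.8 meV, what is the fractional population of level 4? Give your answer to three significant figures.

0.0339

Eᵢ/kT = 0, 0.89180, 1.5718, 1.7540, 2.7677.
Z = Σ e^(−Eᵢ/kT) = e^(−0) + e^(−0.89180) + e^(−1.5718) + e^(−1.7540) + e^(−2.7677) = 1.0000 + 0.40992 + 0.20767 + 0.17308 + 0.062806 = 1.8535.
P₄ = e^(−E₄/kT) / Z = 0.062806/1.8535 = 0.0339.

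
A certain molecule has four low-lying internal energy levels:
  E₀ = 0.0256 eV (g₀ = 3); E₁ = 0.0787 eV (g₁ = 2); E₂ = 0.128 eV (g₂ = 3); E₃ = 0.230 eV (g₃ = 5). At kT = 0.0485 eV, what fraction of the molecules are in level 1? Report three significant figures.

0.163

Eᵢ/kT = 0.52784, 1.6227, 2.6392, 4.7423.
Z = Σ gᵢe^(−Eᵢ/kT) = 3·e^(−0.52784) + 2·e^(−1.6227) + 3·e^(−2.6392) + 5·e^(−4.7423) = 1.7696 + 0.39473 + 0.21426 + 0.043593 = 2.4222.
P₁ = g₁ e^(−E₁/kT) / Z = 0.39473/2.4222 = 0.163.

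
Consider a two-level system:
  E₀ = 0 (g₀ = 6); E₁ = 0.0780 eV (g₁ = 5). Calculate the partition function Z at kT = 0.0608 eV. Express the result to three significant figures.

Z = 7.39

Eᵢ/kT = 0, 1.2829.
Z = Σ gᵢe^(−Eᵢ/kT) = 6·e^(−0) + 5·e^(−1.2829) = 6.0000 + 1.3862 = 7.3862.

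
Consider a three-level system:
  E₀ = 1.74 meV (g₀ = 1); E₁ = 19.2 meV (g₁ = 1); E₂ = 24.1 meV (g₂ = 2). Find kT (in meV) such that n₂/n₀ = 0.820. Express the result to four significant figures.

n₂/n₀ = (g₂/g₀) exp[−(E₂−E₀)/kT] = 0.820.
⇒ (E₂−E₀)/kT = ln((2/1)/0.820) = ln(2.43902) = 0.891596.
kT = 22.36 meV / 0.891596 = 25.08 meV.

25.08 meV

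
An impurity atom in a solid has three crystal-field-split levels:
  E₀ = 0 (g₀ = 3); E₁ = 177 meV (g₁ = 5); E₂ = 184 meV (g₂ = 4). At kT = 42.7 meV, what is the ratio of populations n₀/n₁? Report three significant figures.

37.9

n₀/n₁ = (g₀/g₁) exp[−(E₀−E₁)/kT] = (3/5) × exp(−(-177 meV)/(42.7 meV)) = (3/5) × exp(4.1452) = 37.9.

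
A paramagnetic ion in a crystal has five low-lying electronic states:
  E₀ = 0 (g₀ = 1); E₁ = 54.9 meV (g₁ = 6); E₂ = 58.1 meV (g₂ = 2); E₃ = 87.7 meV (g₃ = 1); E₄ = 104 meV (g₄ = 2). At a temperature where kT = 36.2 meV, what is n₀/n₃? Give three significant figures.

11.3

n₀/n₃ = (g₀/g₃) exp[−(E₀−E₃)/kT] = (1/1) × exp(−(-87.7 meV)/(36.2 meV)) = (1/1) × exp(2.4227) = 11.3.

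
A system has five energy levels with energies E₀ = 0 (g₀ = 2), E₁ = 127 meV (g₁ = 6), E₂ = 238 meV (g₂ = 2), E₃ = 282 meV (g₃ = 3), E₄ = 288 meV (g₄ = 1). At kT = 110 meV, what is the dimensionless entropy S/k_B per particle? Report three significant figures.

Eᵢ/kT = 0, 1.1545, 2.1636, 2.5636, 2.6182.
Z = Σ gᵢe^(−Eᵢ/kT) = 2·e^(−0) + 6·e^(−1.1545) + 2·e^(−2.1636) + 3·e^(−2.5636) + 1·e^(−2.6182) = 2.0000 + 1.8913 + 0.22982 + 0.23108 + 0.072934 = 4.4251.
⟨E⟩ = Σ EᵢPᵢ = 86.114 meV.
S/k_B = ln Z + ⟨E⟩/kT = ln(4.4251) + 86.114/110 = 1.4873 + 0.78285 = 2.27.

2.27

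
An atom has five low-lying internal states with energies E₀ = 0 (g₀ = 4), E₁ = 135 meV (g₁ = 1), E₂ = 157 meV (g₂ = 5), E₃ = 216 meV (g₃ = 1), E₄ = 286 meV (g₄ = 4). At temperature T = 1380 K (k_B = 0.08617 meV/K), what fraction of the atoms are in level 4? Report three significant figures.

k_BT = 0.08617 × 1380 K = 118.91 meV.
Eᵢ/kT = 0, 1.1353, 1.3203, 1.8165, 2.4052.
Z = Σ gᵢe^(−Eᵢ/kT) = 4·e^(−0) + 1·e^(−1.1353) + 5·e^(−1.3203) + 1·e^(−1.8165) + 4·e^(−2.4052) = 4.0000 + 0.32133 + 1.3353 + 0.16259 + 0.36099 = 6.1802.
P₄ = g₄ e^(−E₄/kT) / Z = 0.36099/6.1802 = 0.0584.

0.0584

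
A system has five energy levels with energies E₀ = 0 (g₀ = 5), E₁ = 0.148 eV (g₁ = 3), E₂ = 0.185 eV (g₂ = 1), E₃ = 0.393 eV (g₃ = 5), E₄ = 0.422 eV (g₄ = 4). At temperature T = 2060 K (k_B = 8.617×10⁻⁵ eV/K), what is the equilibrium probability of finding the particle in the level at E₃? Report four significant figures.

k_BT = 8.617×10⁻⁵ × 2060 K = 0.177510 eV.
Eᵢ/kT = 0, 0.833756, 1.04219, 2.21396, 2.37733.
Z = Σ gᵢe^(−Eᵢ/kT) = 5·e^(−0) + 3·e^(−0.833756) + 1·e^(−1.04219) + 5·e^(−2.21396) + 4·e^(−2.37733) = 5.00000 + 1.30324 + 0.352681 + 0.546335 + 0.371192 = 7.57345.
P₃ = g₃ e^(−E₃/kT) / Z = 0.546335/7.57345 = 0.07214.

0.07214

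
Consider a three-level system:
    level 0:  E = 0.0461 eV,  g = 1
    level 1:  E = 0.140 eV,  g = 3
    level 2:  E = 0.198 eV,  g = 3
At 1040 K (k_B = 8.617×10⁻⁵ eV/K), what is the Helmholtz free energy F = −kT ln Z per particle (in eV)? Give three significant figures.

-0.0396 eV

k_BT = 8.617×10⁻⁵ × 1040 K = 0.089617 eV.
Eᵢ/kT = 0.51441, 1.5622, 2.2094.
Z = Σ gᵢe^(−Eᵢ/kT) = 1·e^(−0.51441) + 3·e^(−1.5622) + 3·e^(−2.2094) = 0.59785 + 0.62902 + 0.32930 = 1.5562.
F = −kT ln Z = −0.089617 × ln(1.5562) = −0.089617 × 0.44225 = -0.0396 eV.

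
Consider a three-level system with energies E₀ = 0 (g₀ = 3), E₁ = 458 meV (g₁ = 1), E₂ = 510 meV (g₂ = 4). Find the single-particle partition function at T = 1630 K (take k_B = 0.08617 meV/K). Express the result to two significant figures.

Z = 3.1

k_BT = 0.08617 × 1630 K = 140.5 meV.
Eᵢ/kT = 0, 3.260, 3.630.
Z = Σ gᵢe^(−Eᵢ/kT) = 3·e^(−0) + 1·e^(−3.260) + 4·e^(−3.630) = 3.000 + 0.03839 + 0.1061 = 3.144.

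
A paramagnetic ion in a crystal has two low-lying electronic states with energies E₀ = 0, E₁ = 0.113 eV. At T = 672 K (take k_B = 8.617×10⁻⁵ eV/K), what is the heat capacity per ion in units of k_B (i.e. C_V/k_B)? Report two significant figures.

k_BT = 8.617×10⁻⁵ × 672 K = 0.05791 eV.
Eᵢ/kT = 0, 1.951.
Z = Σ e^(−Eᵢ/kT) = e^(−0) + e^(−1.951) = 1.000 + 0.1421 = 1.142.
⟨E⟩ = 0.01406 eV, ⟨E²⟩ = 0.001589 eV².
C_V/k_B = (⟨E²⟩ − ⟨E⟩²)/(kT)² = (0.001589 − 0.0001977)/0.003354 = 0.41.

0.41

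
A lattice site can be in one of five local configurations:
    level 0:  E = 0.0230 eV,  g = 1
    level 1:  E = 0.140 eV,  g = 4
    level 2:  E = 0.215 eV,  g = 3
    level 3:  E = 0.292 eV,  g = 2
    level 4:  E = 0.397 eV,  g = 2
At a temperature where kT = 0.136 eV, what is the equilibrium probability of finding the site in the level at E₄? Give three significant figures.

0.0334

Eᵢ/kT = 0.16912, 1.0294, 1.5809, 2.1471, 2.9191.
Z = Σ gᵢe^(−Eᵢ/kT) = 1·e^(−0.16912) + 4·e^(−1.0294) + 3·e^(−1.5809) + 2·e^(−2.1471) + 2·e^(−2.9191) = 0.84441 + 1.4289 + 0.61737 + 0.23364 + 0.10796 = 3.2323.
P₄ = g₄ e^(−E₄/kT) / Z = 0.10796/3.2323 = 0.0334.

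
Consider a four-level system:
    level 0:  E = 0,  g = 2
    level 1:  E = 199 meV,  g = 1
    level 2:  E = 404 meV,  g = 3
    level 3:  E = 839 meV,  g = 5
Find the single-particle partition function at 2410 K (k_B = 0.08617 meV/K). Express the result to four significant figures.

k_BT = 0.08617 × 2410 K = 207.670 meV.
Eᵢ/kT = 0, 0.958251, 1.94539, 4.04006.
Z = Σ gᵢe^(−Eᵢ/kT) = 2·e^(−0) + 1·e^(−0.958251) + 3·e^(−1.94539) + 5·e^(−4.04006) = 2.00000 + 0.383563 + 0.428794 + 0.0879821 = 2.90034.

Z = 2.900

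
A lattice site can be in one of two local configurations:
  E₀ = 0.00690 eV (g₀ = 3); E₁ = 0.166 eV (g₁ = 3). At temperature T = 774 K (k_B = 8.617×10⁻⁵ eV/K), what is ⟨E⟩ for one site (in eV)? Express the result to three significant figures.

k_BT = 8.617×10⁻⁵ × 774 K = 0.066696 eV.
Eᵢ/kT = 0.10345, 2.4889.
Z = Σ gᵢe^(−Eᵢ/kT) = 3·e^(−0.10345) + 3·e^(−2.4889) = 2.7052 + 0.24900 = 2.9542.
⟨E⟩ = Σ Eᵢ gᵢe^(−Eᵢ/kT) / Z = (0.00690·2.7052 + 0.166·0.24900) / 2.9542 = 0.0203 eV.

0.0203 eV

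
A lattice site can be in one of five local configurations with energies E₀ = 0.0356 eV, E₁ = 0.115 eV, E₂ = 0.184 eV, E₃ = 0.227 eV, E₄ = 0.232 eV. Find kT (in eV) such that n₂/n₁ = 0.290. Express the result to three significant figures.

n₂/n₁ = exp[−(E₂−E₁)/kT] = 0.290.
⇒ (E₂−E₁)/kT = ln(1/0.290) = ln(3.4483) = 1.2379.
kT = 0.069 eV / 1.2379 = 0.0557 eV.

0.0557 eV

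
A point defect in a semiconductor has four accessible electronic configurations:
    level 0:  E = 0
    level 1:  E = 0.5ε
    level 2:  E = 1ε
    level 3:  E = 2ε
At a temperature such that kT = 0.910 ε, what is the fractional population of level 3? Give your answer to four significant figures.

Eᵢ/kT = 0, 0.549451, 1.09890, 2.19780.
Z = Σ e^(−Eᵢ/kT) = e^(−0) + e^(−0.549451) + e^(−1.09890) + e^(−2.19780) = 1.00000 + 0.577267 + 0.333237 + 0.111047 = 2.02155.
P₃ = e^(−E₃/kT) / Z = 0.111047/2.02155 = 0.05493.

0.05493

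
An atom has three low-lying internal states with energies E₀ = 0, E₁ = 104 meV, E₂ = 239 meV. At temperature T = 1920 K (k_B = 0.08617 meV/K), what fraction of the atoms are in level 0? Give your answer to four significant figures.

0.5652

k_BT = 0.08617 × 1920 K = 165.446 meV.
Eᵢ/kT = 0, 0.628604, 1.44458.
Z = Σ e^(−Eᵢ/kT) = e^(−0) + e^(−0.628604) + e^(−1.44458) = 1.00000 + 0.533336 + 0.235845 = 1.76918.
P₀ = e^(−E₀/kT) / Z = 1.00000/1.76918 = 0.5652.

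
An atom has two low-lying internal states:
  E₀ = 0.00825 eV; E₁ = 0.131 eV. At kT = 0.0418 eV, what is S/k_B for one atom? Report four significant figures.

0.1996

Eᵢ/kT = 0.197368, 3.13397.
Z = Σ e^(−Eᵢ/kT) = e^(−0.197368) + e^(−3.13397) = 0.820888 + 0.0435446 = 0.864433.
⟨E⟩ = Σ EᵢPᵢ = 0.0144334 eV.
S/k_B = ln Z + ⟨E⟩/kT = ln(0.864433) + 0.0144334/0.0418 = -0.145681 + 0.345297 = 0.1996.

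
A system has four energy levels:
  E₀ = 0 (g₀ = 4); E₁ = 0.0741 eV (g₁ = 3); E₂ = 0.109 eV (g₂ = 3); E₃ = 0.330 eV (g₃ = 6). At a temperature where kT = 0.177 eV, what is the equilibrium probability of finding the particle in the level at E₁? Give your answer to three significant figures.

Eᵢ/kT = 0, 0.41864, 0.61582, 1.8644.
Z = Σ gᵢe^(−Eᵢ/kT) = 4·e^(−0) + 3·e^(−0.41864) + 3·e^(−0.61582) + 6·e^(−1.8644) = 4.0000 + 1.9738 + 1.6206 + 0.92994 = 8.5243.
P₁ = g₁ e^(−E₁/kT) / Z = 1.9738/8.5243 = 0.232.

0.232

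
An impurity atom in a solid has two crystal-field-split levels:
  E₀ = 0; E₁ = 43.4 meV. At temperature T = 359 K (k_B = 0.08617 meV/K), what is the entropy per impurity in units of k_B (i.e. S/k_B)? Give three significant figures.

0.497

k_BT = 0.08617 × 359 K = 30.935 meV.
Eᵢ/kT = 0, 1.4029.
Z = Σ e^(−Eᵢ/kT) = e^(−0) + e^(−1.4029) = 1.0000 + 0.24588 = 1.2459.
⟨E⟩ = Σ EᵢPᵢ = 8.5650 meV.
S/k_B = ln Z + ⟨E⟩/kT = ln(1.2459) + 8.5650/30.935 = 0.21986 + 0.27687 = 0.497.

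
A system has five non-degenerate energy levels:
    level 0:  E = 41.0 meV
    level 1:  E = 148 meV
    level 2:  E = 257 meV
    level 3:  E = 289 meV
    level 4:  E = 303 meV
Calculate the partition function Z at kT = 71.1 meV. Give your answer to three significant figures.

Z = 0.745

Eᵢ/kT = 0.57665, 2.0816, 3.6146, 4.0647, 4.2616.
Z = Σ e^(−Eᵢ/kT) = e^(−0.57665) + e^(−2.0816) + e^(−3.6146) + e^(−4.0647) + e^(−4.2616) = 0.56178 + 0.12473 + 0.026928 + 0.017168 + 0.014100 = 0.74471.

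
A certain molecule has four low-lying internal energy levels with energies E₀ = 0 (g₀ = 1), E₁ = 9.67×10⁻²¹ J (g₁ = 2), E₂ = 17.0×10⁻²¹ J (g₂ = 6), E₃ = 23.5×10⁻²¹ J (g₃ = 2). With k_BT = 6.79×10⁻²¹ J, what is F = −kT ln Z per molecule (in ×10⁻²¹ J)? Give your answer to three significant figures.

Eᵢ/kT = 0, 1.4242, 2.5037, 3.4610.
Z = Σ gᵢe^(−Eᵢ/kT) = 1·e^(−0) + 2·e^(−1.4242) + 6·e^(−2.5037) + 2·e^(−3.4610) = 1.0000 + 0.48140 + 0.49069 + 0.062797 = 2.0349.
F = −kT ln Z = −6.79 × ln(2.0349) = −6.79 × 0.71045 = -4.82 ×10⁻²¹ J.

-4.82 ×10⁻²¹ J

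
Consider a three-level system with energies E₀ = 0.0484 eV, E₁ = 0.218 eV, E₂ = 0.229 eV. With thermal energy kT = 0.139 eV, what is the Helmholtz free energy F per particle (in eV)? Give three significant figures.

-0.0141 eV

Eᵢ/kT = 0.34820, 1.5683, 1.6475.
Z = Σ e^(−Eᵢ/kT) = e^(−0.34820) + e^(−1.5683) + e^(−1.6475) = 0.70596 + 0.20840 + 0.19253 = 1.1069.
F = −kT ln Z = −0.139 × ln(1.1069) = −0.139 × 0.10156 = -0.0141 eV.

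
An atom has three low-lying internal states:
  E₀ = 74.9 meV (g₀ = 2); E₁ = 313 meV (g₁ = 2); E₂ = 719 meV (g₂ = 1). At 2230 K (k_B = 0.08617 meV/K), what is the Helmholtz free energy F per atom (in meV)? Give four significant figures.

-109.8 meV

k_BT = 0.08617 × 2230 K = 192.159 meV.
Eᵢ/kT = 0.389781, 1.62886, 3.74169.
Z = Σ gᵢe^(−Eᵢ/kT) = 2·e^(−0.389781) + 2·e^(−1.62886) + 1·e^(−3.74169) = 1.35441 + 0.392306 + 0.0237140 = 1.77043.
F = −kT ln Z = −192.159 × ln(1.77043) = −192.159 × 0.571222 = -109.8 meV.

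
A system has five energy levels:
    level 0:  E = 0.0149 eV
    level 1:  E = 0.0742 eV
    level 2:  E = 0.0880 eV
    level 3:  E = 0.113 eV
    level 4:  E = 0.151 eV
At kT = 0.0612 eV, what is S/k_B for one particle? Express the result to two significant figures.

1.3

Eᵢ/kT = 0.2435, 1.212, 1.438, 1.846, 2.467.
Z = Σ e^(−Eᵢ/kT) = e^(−0.2435) + e^(−1.212) + e^(−1.438) + e^(−1.846) + e^(−2.467) = 0.7839 + 0.2976 + 0.2374 + 0.1579 + 0.08484 = 1.562.
⟨E⟩ = Σ EᵢPᵢ = 0.05461 eV.
S/k_B = ln Z + ⟨E⟩/kT = ln(1.562) + 0.05461/0.0612 = 0.4460 + 0.8923 = 1.3.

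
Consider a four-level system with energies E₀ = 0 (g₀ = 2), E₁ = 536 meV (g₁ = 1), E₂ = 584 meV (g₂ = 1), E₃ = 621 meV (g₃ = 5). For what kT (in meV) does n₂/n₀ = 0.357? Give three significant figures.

1730 meV

n₂/n₀ = (g₂/g₀) exp[−(E₂−E₀)/kT] = 0.357.
⇒ (E₂−E₀)/kT = ln((1/2)/0.357) = ln(1.4006) = 0.33690.
kT = 584 meV / 0.33690 = 1730 meV.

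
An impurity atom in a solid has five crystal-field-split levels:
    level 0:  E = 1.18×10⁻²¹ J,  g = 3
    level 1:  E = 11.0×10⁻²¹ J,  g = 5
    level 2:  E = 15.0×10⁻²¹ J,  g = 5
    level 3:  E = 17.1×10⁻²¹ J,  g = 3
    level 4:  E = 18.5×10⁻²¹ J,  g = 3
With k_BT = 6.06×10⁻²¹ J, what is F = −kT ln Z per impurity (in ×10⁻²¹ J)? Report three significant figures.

-8.44 ×10⁻²¹ J

Eᵢ/kT = 0.19472, 1.8152, 2.4752, 2.8218, 3.0528.
Z = Σ gᵢe^(−Eᵢ/kT) = 3·e^(−0.19472) + 5·e^(−1.8152) + 5·e^(−2.4752) + 3·e^(−2.8218) + 3·e^(−3.0528) = 2.4692 + 0.81403 + 0.42073 + 0.17850 + 0.14168 = 4.0241.
F = −kT ln Z = −6.06 × ln(4.0241) = −6.06 × 1.3923 = -8.44 ×10⁻²¹ J.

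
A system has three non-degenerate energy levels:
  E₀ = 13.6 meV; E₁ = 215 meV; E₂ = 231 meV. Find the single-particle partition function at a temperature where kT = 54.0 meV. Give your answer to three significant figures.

Eᵢ/kT = 0.25185, 3.9815, 4.2778.
Z = Σ e^(−Eᵢ/kT) = e^(−0.25185) + e^(−3.9815) + e^(−4.2778) = 0.77736 + 0.018658 + 0.013873 = 0.80989.

Z = 0.810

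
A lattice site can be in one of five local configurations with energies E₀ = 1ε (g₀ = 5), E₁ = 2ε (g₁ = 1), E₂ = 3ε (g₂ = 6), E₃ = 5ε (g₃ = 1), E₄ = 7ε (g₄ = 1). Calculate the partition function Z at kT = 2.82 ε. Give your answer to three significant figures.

Eᵢ/kT = 0.35461, 0.70922, 1.0638, 1.7730, 2.4823.
Z = Σ gᵢe^(−Eᵢ/kT) = 5·e^(−0.35461) + 1·e^(−0.70922) + 6·e^(−1.0638) + 1·e^(−1.7730) + 1·e^(−2.4823) = 3.5072 + 0.49203 + 2.0709 + 0.16982 + 0.083551 = 6.3235.

Z = 6.32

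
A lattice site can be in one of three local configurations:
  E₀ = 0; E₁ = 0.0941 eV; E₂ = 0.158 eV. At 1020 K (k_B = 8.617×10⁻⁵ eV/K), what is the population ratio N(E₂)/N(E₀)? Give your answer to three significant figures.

k_BT = 8.617×10⁻⁵ × 1020 K = 0.087893 eV.
n₂/n₀ = exp[−(E₂−E₀)/kT] = exp(−(0.158 eV)/(0.087893 eV)) = exp(-1.7976) = 0.166.

0.166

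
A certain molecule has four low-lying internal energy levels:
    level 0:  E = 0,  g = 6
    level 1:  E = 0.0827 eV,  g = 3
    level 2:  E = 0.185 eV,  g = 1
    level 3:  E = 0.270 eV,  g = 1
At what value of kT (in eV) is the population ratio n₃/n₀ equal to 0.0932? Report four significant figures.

n₃/n₀ = (g₃/g₀) exp[−(E₃−E₀)/kT] = 0.0932.
⇒ (E₃−E₀)/kT = ln((1/6)/0.0932) = ln(1.78827) = 0.581249.
kT = 0.270 eV / 0.581249 = 0.4645 eV.

0.4645 eV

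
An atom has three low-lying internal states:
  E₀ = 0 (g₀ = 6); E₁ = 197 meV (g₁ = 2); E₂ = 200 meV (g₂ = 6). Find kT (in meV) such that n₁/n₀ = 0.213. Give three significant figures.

n₁/n₀ = (g₁/g₀) exp[−(E₁−E₀)/kT] = 0.213.
⇒ (E₁−E₀)/kT = ln((2/6)/0.213) = ln(1.5649) = 0.44782.
kT = 197 meV / 0.44782 = 440 meV.

440 meV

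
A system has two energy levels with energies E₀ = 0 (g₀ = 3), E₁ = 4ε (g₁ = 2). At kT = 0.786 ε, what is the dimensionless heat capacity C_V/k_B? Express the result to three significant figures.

0.106

Eᵢ/kT = 0, 5.0891.
Z = Σ gᵢe^(−Eᵢ/kT) = 3·e^(−0) + 2·e^(−5.0891) = 3.0000 + 0.012327 = 3.0123.
⟨E⟩ = 0.016369 ε, ⟨E²⟩ = 0.065476 ε².
C_V/k_B = (⟨E²⟩ − ⟨E⟩²)/(kT)² = (0.065476 − 0.00026794)/0.61780 = 0.106.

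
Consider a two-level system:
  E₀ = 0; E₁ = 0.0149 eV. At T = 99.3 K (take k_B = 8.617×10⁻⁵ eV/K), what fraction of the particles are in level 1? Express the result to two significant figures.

0.15

k_BT = 8.617×10⁻⁵ × 99.3 K = 0.008557 eV.
Eᵢ/kT = 0, 1.741.
Z = Σ e^(−Eᵢ/kT) = e^(−0) + e^(−1.741) = 1.000 + 0.1753 = 1.175.
P₁ = e^(−E₁/kT) / Z = 0.1753/1.175 = 0.15.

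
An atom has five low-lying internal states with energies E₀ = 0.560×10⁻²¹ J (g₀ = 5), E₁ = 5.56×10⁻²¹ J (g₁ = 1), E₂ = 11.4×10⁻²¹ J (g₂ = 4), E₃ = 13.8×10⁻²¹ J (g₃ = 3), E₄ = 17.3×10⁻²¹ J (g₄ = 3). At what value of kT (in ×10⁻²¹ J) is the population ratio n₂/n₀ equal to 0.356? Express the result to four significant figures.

n₂/n₀ = (g₂/g₀) exp[−(E₂−E₀)/kT] = 0.356.
⇒ (E₂−E₀)/kT = ln((4/5)/0.356) = ln(2.24719) = 0.809681.
kT = 10.840 ×10⁻²¹ J / 0.809681 = 13.39 ×10⁻²¹ J.

13.39 ×10⁻²¹ J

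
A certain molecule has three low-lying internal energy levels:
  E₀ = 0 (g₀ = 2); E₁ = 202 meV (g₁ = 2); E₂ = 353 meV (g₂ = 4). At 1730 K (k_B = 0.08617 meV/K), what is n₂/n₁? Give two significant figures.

0.73

k_BT = 0.08617 × 1730 K = 149.1 meV.
n₂/n₁ = (g₂/g₁) exp[−(E₂−E₁)/kT] = (4/2) × exp(−(151 meV)/(149.1 meV)) = (4/2) × exp(-1.013) = 0.73.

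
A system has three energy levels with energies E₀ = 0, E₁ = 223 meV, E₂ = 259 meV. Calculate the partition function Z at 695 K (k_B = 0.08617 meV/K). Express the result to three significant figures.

k_BT = 0.08617 × 695 K = 59.888 meV.
Eᵢ/kT = 0, 3.7236, 4.3247.
Z = Σ e^(−Eᵢ/kT) = e^(−0) + e^(−3.7236) + e^(−4.3247) = 1.0000 + 0.024147 + 0.013238 = 1.0374.

Z = 1.04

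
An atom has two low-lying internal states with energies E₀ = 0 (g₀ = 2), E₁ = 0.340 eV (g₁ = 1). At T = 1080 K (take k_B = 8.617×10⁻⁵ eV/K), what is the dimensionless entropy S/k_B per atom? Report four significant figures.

0.7527

k_BT = 8.617×10⁻⁵ × 1080 K = 0.0930636 eV.
Eᵢ/kT = 0, 3.65342.
Z = Σ gᵢe^(−Eᵢ/kT) = 2·e^(−0) + 1·e^(−3.65342) = 2.00000 + 0.0259024 = 2.02590.
⟨E⟩ = Σ EᵢPᵢ = 0.00434711 eV.
S/k_B = ln Z + ⟨E⟩/kT = ln(2.02590) + 0.00434711/0.0930636 = 0.706014 + 0.0467112 = 0.7527.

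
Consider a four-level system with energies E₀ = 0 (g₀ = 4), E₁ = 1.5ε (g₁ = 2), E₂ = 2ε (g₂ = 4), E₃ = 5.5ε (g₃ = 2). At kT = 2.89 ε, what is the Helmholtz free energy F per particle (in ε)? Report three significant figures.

Eᵢ/kT = 0, 0.51903, 0.69204, 1.9031.
Z = Σ gᵢe^(−Eᵢ/kT) = 4·e^(−0) + 2·e^(−0.51903) + 4·e^(−0.69204) + 2·e^(−1.9031) = 4.0000 + 1.1902 + 2.0022 + 0.29821 = 7.4906.
F = −kT ln Z = −2.89 × ln(7.4906) = −2.89 × 2.0136 = -5.82 ε.

-5.82 ε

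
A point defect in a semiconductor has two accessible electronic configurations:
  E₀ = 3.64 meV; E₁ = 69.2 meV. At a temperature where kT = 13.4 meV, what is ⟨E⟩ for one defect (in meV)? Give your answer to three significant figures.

4.13 meV

Eᵢ/kT = 0.27164, 5.1642.
Z = Σ e^(−Eᵢ/kT) = e^(−0.27164) + e^(−5.1642) = 0.76213 + 0.0057176 = 0.76785.
⟨E⟩ = Σ Eᵢ e^(−Eᵢ/kT) / Z = (3.64·0.76213 + 69.2·0.0057176) / 0.76785 = 4.13 meV.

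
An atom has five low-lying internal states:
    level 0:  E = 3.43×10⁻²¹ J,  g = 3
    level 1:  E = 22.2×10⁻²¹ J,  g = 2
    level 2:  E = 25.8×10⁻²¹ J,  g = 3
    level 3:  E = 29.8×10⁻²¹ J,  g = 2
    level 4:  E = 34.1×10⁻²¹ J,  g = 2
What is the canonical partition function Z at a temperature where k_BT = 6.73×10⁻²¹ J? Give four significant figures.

Eᵢ/kT = 0.509658, 3.29866, 3.83358, 4.42793, 5.06686.
Z = Σ gᵢe^(−Eᵢ/kT) = 3·e^(−0.509658) + 2·e^(−3.29866) + 3·e^(−3.83358) + 2·e^(−4.42793) + 2·e^(−5.06686) = 1.80210 + 0.0738652 + 0.0648961 + 0.0238784 + 0.0126044 = 1.97734.

Z = 1.977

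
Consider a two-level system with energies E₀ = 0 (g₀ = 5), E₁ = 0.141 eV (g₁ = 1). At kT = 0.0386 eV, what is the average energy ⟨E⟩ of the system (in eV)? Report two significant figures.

0.00073 eV

Eᵢ/kT = 0, 3.653.
Z = Σ gᵢe^(−Eᵢ/kT) = 5·e^(−0) + 1·e^(−3.653) = 5.000 + 0.02591 = 5.026.
⟨E⟩ = Σ Eᵢ gᵢe^(−Eᵢ/kT) / Z = (0·5.000 + 0.141·0.02591) / 5.026 = 0.00073 eV.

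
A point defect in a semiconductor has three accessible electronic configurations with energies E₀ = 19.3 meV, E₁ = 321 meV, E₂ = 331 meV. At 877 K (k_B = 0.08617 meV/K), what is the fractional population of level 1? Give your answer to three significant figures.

k_BT = 0.08617 × 877 K = 75.571 meV.
Eᵢ/kT = 0.25539, 4.2477, 4.3800.
Z = Σ e^(−Eᵢ/kT) = e^(−0.25539) + e^(−4.2477) + e^(−4.3800) = 0.77461 + 0.014297 + 0.012525 = 0.80143.
P₁ = e^(−E₁/kT) / Z = 0.014297/0.80143 = 0.0178.

0.0178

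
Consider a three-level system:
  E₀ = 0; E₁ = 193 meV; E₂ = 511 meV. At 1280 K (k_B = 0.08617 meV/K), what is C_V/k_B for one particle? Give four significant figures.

0.5390

k_BT = 0.08617 × 1280 K = 110.298 meV.
Eᵢ/kT = 0, 1.74981, 4.63290.
Z = Σ e^(−Eᵢ/kT) = e^(−0) + e^(−1.74981) + e^(−4.63290) = 1.00000 + 0.173807 + 0.00972651 = 1.18353.
⟨E⟩ = 32.5425 meV, ⟨E²⟩ = 7616.14 meV².
C_V/k_B = (⟨E²⟩ − ⟨E⟩²)/(kT)² = (7616.14 − 1059.01)/12165.6 = 0.5390.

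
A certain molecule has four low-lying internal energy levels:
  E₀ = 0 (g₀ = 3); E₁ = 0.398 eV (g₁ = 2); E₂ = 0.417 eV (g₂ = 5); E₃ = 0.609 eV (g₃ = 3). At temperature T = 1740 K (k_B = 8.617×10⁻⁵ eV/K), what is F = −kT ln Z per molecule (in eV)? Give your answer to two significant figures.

k_BT = 8.617×10⁻⁵ × 1740 K = 0.1499 eV.
Eᵢ/kT = 0, 2.655, 2.782, 4.063.
Z = Σ gᵢe^(−Eᵢ/kT) = 3·e^(−0) + 2·e^(−2.655) + 5·e^(−2.782) + 3·e^(−4.063) = 3.000 + 0.1406 + 0.3096 + 0.05159 = 3.502.
F = −kT ln Z = −0.1499 × ln(3.502) = −0.1499 × 1.253 = -0.19 eV.

-0.19 eV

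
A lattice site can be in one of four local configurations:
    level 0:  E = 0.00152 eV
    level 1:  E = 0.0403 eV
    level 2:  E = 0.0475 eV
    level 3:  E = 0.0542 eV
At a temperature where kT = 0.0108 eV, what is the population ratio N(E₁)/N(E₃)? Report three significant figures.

3.62

n₁/n₃ = exp[−(E₁−E₃)/kT] = exp(−(-0.0139 eV)/(0.0108 eV)) = exp(1.2870) = 3.62.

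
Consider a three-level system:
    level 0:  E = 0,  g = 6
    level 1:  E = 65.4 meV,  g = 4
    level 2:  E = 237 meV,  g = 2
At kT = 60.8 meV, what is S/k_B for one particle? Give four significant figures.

2.222

Eᵢ/kT = 0, 1.07566, 3.89803.
Z = Σ gᵢe^(−Eᵢ/kT) = 6·e^(−0) + 4·e^(−1.07566) + 2·e^(−3.89803) = 6.00000 + 1.36429 + 0.0405637 = 7.40485.
⟨E⟩ = Σ EᵢPᵢ = 13.3478 meV.
S/k_B = ln Z + ⟨E⟩/kT = ln(7.40485) + 13.3478/60.8 = 2.00214 + 0.219536 = 2.222.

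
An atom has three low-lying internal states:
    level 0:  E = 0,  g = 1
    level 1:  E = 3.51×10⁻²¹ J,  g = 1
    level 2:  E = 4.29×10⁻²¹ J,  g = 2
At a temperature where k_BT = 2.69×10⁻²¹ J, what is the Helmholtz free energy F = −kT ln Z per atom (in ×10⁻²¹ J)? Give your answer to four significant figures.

-1.391 ×10⁻²¹ J

Eᵢ/kT = 0, 1.30483, 1.59480.
Z = Σ gᵢe^(−Eᵢ/kT) = 1·e^(−0) + 1·e^(−1.30483) + 2·e^(−1.59480) = 1.00000 + 0.271219 + 0.405898 = 1.67712.
F = −kT ln Z = −2.69 × ln(1.67712) = −2.69 × 0.517078 = -1.391 ×10⁻²¹ J.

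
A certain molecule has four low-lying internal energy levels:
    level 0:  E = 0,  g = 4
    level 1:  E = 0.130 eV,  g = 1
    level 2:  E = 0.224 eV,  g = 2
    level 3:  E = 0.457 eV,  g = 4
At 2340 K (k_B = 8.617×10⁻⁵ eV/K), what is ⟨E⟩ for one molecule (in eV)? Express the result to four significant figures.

0.07239 eV

k_BT = 8.617×10⁻⁵ × 2340 K = 0.201638 eV.
Eᵢ/kT = 0, 0.644720, 1.11090, 2.26644.
Z = Σ gᵢe^(−Eᵢ/kT) = 4·e^(−0) + 1·e^(−0.644720) + 2·e^(−1.11090) + 4·e^(−2.26644) = 4.00000 + 0.524809 + 0.658525 + 0.414723 = 5.59806.
⟨E⟩ = Σ Eᵢ gᵢe^(−Eᵢ/kT) / Z = (0·4.00000 + 0.130·0.524809 + 0.224·0.658525 + 0.457·0.414723) / 5.59806 = 0.07239 eV.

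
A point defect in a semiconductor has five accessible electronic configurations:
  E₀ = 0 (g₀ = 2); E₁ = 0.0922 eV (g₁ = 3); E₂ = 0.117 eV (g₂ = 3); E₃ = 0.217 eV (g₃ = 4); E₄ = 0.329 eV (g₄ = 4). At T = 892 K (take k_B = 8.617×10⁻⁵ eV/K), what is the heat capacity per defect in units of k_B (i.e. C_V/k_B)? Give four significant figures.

0.8845

k_BT = 8.617×10⁻⁵ × 892 K = 0.0768636 eV.
Eᵢ/kT = 0, 1.19953, 1.52218, 2.82318, 4.28031.
Z = Σ gᵢe^(−Eᵢ/kT) = 2·e^(−0) + 3·e^(−1.19953) + 3·e^(−1.52218) + 4·e^(−2.82318) + 4·e^(−4.28031) = 2.00000 + 0.904007 + 0.654707 + 0.237667 + 0.0553535 = 3.85173.
⟨E⟩ = 0.0596447 eV, ⟨E²⟩ = 0.00878310 eV².
C_V/k_B = (⟨E²⟩ − ⟨E⟩²)/(kT)² = (0.00878310 − 0.00355749)/0.00590801 = 0.8845.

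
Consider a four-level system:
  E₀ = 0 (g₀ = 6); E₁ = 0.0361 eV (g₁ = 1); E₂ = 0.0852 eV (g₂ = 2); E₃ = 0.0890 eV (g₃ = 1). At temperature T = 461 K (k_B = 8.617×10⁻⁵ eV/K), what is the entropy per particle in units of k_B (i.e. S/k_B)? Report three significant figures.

k_BT = 8.617×10⁻⁵ × 461 K = 0.039724 eV.
Eᵢ/kT = 0, 0.90877, 2.1448, 2.2405.
Z = Σ gᵢe^(−Eᵢ/kT) = 6·e^(−0) + 1·e^(−0.90877) + 2·e^(−2.1448) + 1·e^(−2.2405) = 6.0000 + 0.40302 + 0.23418 + 0.10641 = 6.7436.
⟨E⟩ = Σ EᵢPᵢ = 0.0065205 eV.
S/k_B = ln Z + ⟨E⟩/kT = ln(6.7436) + 0.0065205/0.039724 = 1.9086 + 0.16415 = 2.07.

2.07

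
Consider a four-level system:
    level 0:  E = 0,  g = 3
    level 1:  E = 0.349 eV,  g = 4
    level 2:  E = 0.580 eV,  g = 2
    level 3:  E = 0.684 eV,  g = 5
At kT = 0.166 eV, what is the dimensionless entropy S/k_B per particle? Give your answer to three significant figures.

1.72

Eᵢ/kT = 0, 2.1024, 3.4940, 4.1205.
Z = Σ gᵢe^(−Eᵢ/kT) = 3·e^(−0) + 4·e^(−2.1024) + 2·e^(−3.4940) + 5·e^(−4.1205) = 3.0000 + 0.48865 + 0.060758 + 0.081182 = 3.6306.
⟨E⟩ = Σ EᵢPᵢ = 0.071973 eV.
S/k_B = ln Z + ⟨E⟩/kT = ln(3.6306) + 0.071973/0.166 = 1.2894 + 0.43357 = 1.72.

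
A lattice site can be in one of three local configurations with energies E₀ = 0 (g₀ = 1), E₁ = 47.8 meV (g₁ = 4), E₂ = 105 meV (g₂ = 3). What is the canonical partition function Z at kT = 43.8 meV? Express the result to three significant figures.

Z = 2.62

Eᵢ/kT = 0, 1.0913, 2.3973.
Z = Σ gᵢe^(−Eᵢ/kT) = 1·e^(−0) + 4·e^(−1.0913) + 3·e^(−2.3973) = 1.0000 + 1.3431 + 0.27289 = 2.6160.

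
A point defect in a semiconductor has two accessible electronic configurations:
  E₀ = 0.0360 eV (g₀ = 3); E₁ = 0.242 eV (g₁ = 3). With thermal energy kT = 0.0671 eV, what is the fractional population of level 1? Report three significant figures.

0.0444

Eᵢ/kT = 0.53651, 3.6066.
Z = Σ gᵢe^(−Eᵢ/kT) = 3·e^(−0.53651) + 3·e^(−3.6066) = 1.7544 + 0.081432 = 1.8358.
P₁ = g₁ e^(−E₁/kT) / Z = 0.081432/1.8358 = 0.0444.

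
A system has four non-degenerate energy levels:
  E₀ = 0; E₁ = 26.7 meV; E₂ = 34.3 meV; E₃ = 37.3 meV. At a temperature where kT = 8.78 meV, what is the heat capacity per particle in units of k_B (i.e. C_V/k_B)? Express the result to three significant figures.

Eᵢ/kT = 0, 3.0410, 3.9066, 4.2483.
Z = Σ e^(−Eᵢ/kT) = e^(−0) + e^(−3.0410) + e^(−3.9066) + e^(−4.2483) = 1.0000 + 0.047787 + 0.020109 + 0.014289 = 1.0822.
⟨E⟩ = 2.3088 meV, ⟨E²⟩ = 71.710 meV².
C_V/k_B = (⟨E²⟩ − ⟨E⟩²)/(kT)² = (71.710 − 5.3306)/77.088 = 0.861.

0.861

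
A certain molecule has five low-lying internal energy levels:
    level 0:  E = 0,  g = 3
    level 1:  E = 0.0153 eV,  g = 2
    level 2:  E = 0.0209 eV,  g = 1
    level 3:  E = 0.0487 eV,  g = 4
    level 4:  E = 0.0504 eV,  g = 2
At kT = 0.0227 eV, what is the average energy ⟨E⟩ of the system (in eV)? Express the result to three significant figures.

0.0113 eV

Eᵢ/kT = 0, 0.67401, 0.92070, 2.1454, 2.2203.
Z = Σ gᵢe^(−Eᵢ/kT) = 3·e^(−0) + 2·e^(−0.67401) + 1·e^(−0.92070) + 4·e^(−2.1454) + 2·e^(−2.2203) = 3.0000 + 1.0193 + 0.39824 + 0.46808 + 0.21715 = 5.1028.
⟨E⟩ = Σ Eᵢ gᵢe^(−Eᵢ/kT) / Z = (0·3.0000 + 0.0153·1.0193 + 0.0209·0.39824 + 0.0487·0.46808 + 0.0504·0.21715) / 5.1028 = 0.0113 eV.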